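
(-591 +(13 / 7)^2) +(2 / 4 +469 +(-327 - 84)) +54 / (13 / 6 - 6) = -1224233 / 2254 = -543.14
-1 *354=-354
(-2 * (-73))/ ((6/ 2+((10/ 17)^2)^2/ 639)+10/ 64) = 249344261568/ 5390681819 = 46.25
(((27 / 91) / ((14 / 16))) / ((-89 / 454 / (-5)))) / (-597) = -163440 / 11281907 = -0.01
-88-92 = -180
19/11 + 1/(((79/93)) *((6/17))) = 8799/1738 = 5.06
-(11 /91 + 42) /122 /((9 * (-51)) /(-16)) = -30664 /2547909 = -0.01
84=84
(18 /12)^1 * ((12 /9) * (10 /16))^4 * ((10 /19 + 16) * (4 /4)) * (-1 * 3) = -98125 /2736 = -35.86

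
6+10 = 16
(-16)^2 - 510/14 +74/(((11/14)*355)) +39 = 7075302/27335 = 258.84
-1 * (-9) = 9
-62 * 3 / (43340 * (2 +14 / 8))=-62 / 54175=-0.00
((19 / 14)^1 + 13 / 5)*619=171463 / 70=2449.47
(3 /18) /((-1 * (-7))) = 1 /42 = 0.02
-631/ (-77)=631/ 77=8.19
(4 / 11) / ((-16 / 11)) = -1 / 4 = -0.25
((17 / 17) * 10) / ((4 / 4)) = 10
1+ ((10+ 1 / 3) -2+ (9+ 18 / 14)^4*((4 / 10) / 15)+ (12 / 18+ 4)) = 18756254 / 60025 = 312.47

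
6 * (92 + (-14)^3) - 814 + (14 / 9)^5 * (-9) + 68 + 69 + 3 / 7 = -765628088 / 45927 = -16670.54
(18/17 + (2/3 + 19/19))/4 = 139/204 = 0.68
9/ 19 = 0.47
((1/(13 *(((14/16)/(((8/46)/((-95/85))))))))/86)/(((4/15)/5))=-5100/1709981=-0.00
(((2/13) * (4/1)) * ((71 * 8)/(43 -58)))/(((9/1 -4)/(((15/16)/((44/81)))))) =-5751/715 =-8.04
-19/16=-1.19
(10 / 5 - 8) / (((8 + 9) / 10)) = -3.53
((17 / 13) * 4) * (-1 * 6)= -408 / 13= -31.38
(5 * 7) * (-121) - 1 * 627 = -4862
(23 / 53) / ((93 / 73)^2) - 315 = -144272488 / 458397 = -314.73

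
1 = 1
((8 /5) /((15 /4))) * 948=10112 /25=404.48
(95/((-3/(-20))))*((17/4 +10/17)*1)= 3064.22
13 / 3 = 4.33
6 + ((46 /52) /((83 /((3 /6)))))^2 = 111767665 /18627856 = 6.00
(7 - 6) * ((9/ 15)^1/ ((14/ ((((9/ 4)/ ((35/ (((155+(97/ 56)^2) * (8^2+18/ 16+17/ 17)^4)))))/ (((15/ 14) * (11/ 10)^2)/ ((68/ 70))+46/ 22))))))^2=38381695230303220483536384747389997477681/ 6502003161008064157450240000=5903056993339.35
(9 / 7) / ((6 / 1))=3 / 14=0.21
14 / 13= 1.08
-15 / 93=-5 / 31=-0.16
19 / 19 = 1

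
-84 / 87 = -28 / 29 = -0.97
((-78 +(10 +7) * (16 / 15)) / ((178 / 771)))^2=13315544449 / 198025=67241.73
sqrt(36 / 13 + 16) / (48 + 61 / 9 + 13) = 9 *sqrt(793) / 3965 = 0.06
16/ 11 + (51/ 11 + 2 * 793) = 17513/ 11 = 1592.09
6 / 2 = 3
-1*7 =-7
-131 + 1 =-130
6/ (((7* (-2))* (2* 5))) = -3/ 70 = -0.04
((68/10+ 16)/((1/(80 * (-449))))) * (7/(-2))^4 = -122897586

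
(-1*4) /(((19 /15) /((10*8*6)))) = -1515.79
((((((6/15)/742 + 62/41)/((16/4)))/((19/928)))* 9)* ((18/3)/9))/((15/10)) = 106767328/1445045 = 73.89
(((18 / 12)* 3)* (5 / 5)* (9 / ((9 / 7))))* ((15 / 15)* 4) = 126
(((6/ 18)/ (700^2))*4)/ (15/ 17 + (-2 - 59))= -17/ 375585000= -0.00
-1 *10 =-10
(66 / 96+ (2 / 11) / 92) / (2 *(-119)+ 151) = -2791 / 352176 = -0.01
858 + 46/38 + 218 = 20467/19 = 1077.21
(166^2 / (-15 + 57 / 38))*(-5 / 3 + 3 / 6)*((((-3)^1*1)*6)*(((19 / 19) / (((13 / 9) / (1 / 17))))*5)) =-1928920 / 221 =-8728.14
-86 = -86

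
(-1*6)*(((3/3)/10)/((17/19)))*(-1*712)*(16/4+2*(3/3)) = 243504/85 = 2864.75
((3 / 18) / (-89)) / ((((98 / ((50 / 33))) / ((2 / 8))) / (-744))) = 775 / 143913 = 0.01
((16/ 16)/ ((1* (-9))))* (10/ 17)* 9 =-10/ 17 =-0.59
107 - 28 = 79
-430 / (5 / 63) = -5418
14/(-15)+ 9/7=37/105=0.35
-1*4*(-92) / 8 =46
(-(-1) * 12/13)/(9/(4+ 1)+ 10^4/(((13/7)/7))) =60/2450117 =0.00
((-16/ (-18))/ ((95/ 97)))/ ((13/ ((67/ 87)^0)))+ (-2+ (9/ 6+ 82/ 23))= 1602911/ 511290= 3.14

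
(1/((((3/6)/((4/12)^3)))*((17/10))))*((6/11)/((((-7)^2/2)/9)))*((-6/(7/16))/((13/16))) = -0.15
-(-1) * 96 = 96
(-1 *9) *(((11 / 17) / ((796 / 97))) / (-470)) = 9603 / 6360040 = 0.00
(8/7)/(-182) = -4/637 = -0.01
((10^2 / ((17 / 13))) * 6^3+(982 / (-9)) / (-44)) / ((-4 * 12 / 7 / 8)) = -389247229 / 20196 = -19273.48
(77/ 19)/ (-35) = -11/ 95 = -0.12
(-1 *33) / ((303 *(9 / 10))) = -110 / 909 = -0.12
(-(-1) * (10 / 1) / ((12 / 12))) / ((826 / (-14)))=-10 / 59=-0.17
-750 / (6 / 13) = -1625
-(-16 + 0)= 16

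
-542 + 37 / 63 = -541.41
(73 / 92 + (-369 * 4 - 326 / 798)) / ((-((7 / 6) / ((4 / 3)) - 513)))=-2.88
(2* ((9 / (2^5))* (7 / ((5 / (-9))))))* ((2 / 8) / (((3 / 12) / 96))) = -680.40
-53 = -53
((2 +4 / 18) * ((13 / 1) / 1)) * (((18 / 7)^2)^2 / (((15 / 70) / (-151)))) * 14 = -610571520 / 49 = -12460643.27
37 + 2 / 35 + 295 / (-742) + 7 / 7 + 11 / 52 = 3653047 / 96460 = 37.87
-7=-7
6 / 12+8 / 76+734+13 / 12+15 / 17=2854949 / 3876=736.57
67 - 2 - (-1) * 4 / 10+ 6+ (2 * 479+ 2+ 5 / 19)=98008 / 95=1031.66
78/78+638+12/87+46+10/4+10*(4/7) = 281501/406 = 693.35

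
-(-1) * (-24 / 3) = -8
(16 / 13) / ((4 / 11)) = 44 / 13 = 3.38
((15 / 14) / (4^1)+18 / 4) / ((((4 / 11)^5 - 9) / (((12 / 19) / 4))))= -129001851 / 1541134840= -0.08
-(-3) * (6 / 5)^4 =3888 / 625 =6.22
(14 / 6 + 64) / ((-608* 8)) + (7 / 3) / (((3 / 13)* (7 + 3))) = 1.00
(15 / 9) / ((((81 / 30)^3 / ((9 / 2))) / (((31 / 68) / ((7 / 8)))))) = 155000 / 780759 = 0.20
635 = 635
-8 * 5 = -40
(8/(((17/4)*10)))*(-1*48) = -768/85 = -9.04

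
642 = 642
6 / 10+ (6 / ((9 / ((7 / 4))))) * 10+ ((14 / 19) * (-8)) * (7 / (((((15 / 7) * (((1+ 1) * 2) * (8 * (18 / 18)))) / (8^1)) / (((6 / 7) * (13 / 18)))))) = 1588 / 171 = 9.29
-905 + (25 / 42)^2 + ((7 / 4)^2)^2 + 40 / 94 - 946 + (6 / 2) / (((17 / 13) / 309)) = -102107111993 / 90203904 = -1131.96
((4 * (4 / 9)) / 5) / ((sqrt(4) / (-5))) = -8 / 9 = -0.89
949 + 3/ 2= 1901/ 2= 950.50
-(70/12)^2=-1225/36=-34.03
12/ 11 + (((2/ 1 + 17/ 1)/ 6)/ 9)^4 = 103470203/ 93533616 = 1.11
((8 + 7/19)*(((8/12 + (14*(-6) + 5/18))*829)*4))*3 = -131371630/19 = -6914296.32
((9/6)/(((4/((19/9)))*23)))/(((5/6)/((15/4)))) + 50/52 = 5341/4784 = 1.12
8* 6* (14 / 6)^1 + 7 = 119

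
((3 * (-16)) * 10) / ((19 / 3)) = -1440 / 19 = -75.79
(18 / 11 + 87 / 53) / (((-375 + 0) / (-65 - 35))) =2548 / 2915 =0.87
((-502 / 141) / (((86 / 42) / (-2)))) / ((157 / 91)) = 639548 / 317297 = 2.02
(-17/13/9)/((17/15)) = -5/39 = -0.13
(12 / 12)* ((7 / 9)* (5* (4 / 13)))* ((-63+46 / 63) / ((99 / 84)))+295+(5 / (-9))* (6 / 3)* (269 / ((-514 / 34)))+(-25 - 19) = 207.55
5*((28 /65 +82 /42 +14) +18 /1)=46933 /273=171.92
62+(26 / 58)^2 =52311 / 841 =62.20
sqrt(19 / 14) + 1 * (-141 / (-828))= 47 / 276 + sqrt(266) / 14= 1.34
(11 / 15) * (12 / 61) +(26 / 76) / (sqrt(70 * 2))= 13 * sqrt(35) / 2660 +44 / 305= 0.17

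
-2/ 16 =-1/ 8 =-0.12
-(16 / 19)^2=-256 / 361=-0.71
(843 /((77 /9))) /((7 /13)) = 98631 /539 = 182.99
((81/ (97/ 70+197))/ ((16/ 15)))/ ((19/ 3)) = 14175/ 234536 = 0.06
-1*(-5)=5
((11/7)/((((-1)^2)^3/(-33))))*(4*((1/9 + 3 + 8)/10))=-4840/21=-230.48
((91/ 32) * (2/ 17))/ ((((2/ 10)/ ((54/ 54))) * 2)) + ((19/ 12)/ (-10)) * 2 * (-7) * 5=11.92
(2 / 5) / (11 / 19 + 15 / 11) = 209 / 1015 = 0.21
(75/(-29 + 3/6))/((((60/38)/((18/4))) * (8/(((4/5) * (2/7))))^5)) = -3/21008750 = -0.00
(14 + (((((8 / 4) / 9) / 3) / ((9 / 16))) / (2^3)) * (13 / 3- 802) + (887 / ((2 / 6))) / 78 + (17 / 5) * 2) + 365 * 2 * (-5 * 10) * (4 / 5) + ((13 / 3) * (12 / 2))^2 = -2699259509 / 94770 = -28482.21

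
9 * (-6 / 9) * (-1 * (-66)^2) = 26136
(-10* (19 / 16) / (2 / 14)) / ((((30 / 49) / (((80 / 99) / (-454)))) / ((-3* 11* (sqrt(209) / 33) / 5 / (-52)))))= 6517* sqrt(209) / 7011576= 0.01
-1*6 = -6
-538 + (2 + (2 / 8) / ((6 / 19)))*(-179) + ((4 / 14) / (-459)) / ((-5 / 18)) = -4939481 / 4760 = -1037.71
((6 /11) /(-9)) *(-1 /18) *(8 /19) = 8 /5643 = 0.00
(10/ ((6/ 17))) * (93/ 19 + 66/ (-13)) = -1275/ 247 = -5.16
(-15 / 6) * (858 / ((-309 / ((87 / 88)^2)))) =491985 / 72512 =6.78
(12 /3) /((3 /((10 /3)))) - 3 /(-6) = 89 /18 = 4.94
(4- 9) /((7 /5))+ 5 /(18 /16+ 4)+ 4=403 /287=1.40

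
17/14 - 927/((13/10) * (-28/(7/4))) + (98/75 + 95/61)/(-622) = 47416564933/1035816600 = 45.78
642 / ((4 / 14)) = 2247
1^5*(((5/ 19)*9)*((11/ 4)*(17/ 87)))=2805/ 2204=1.27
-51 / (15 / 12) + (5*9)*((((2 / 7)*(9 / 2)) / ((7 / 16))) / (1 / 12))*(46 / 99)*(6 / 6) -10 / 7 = 1873394 / 2695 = 695.14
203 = 203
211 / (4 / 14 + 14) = 1477 / 100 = 14.77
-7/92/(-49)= 1/644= 0.00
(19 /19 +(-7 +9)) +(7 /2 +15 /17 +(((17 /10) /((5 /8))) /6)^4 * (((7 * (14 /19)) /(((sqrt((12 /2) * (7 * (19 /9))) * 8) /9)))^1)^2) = 336982274239 /45548046875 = 7.40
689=689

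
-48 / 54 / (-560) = 1 / 630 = 0.00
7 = 7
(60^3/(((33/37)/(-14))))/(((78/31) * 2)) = -96348000/143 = -673762.24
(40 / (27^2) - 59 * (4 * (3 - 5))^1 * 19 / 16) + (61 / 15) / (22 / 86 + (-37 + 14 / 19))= 10015901519 / 17871435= 560.44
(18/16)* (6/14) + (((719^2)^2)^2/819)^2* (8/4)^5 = 1305876815332811607610269750442335535717613206357/5366088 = 243357323870352407118606700000000000000000.00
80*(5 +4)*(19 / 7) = 13680 / 7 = 1954.29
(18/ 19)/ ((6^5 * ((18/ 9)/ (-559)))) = -559/ 16416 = -0.03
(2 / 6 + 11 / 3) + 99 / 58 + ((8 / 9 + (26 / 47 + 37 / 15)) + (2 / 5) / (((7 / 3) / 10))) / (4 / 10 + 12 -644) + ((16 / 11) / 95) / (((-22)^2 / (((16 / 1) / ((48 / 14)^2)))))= 97688950437341 / 17144317308195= 5.70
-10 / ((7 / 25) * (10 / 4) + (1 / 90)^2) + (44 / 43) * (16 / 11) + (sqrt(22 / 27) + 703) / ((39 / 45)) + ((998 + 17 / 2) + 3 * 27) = 5 * sqrt(66) / 39 + 11956681889 / 6340178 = 1886.90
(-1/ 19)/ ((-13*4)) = 1/ 988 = 0.00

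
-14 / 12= -7 / 6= -1.17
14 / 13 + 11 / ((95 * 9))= 12113 / 11115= 1.09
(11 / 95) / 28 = 0.00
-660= -660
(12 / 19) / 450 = 2 / 1425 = 0.00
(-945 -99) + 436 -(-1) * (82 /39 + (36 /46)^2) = -12487634 /20631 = -605.28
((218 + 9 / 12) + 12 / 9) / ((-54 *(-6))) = 2641 / 3888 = 0.68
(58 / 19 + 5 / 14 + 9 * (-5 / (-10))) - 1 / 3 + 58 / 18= 12926 / 1197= 10.80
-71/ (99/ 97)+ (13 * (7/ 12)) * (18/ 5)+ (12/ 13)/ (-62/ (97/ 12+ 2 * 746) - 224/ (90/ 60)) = -54857309272/ 1297727145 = -42.27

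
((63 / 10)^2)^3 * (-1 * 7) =-437664515463 / 1000000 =-437664.52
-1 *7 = -7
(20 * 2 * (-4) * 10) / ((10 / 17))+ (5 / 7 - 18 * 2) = -19287 / 7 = -2755.29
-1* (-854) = 854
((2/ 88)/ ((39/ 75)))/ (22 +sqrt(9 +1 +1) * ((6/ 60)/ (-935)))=10625 * sqrt(11)/ 1100124739714 +99343750/ 50005669987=0.00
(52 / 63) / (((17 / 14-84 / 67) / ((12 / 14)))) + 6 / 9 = -13418 / 777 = -17.27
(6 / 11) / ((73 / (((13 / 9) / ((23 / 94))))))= 2444 / 55407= 0.04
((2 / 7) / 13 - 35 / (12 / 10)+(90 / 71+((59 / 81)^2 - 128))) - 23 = -15120439781 / 84781242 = -178.35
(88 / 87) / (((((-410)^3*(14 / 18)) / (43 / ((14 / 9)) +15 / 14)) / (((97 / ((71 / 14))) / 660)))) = -19497 / 1241697966250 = -0.00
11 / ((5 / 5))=11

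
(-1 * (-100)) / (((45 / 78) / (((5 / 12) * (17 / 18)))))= 5525 / 81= 68.21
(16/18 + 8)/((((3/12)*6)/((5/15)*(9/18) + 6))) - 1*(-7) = 43.54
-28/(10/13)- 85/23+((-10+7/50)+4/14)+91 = 332707/8050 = 41.33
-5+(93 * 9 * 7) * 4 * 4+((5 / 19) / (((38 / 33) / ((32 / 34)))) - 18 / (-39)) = 7478645141 / 79781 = 93739.68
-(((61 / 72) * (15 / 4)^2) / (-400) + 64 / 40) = -16079 / 10240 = -1.57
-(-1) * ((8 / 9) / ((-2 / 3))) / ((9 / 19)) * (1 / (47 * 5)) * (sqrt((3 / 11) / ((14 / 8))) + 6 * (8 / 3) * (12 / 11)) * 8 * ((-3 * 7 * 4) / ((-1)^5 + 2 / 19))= -20701184 / 131835 - 92416 * sqrt(231) / 395505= -160.57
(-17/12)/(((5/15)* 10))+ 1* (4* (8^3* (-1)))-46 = -83777/40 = -2094.42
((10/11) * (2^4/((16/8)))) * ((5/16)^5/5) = 3125/720896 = 0.00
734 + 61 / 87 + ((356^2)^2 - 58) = 1397395250425 / 87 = 16062014372.70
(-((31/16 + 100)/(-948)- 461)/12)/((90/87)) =202828291/5460480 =37.14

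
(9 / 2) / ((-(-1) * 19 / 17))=153 / 38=4.03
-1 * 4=-4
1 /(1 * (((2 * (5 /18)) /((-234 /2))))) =-1053 /5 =-210.60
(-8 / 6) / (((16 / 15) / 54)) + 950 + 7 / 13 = 22959 / 26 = 883.04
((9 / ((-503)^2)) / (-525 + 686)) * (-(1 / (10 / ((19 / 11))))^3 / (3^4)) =-6859 / 487957964571000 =-0.00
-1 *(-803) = 803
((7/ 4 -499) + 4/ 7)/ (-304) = 13907/ 8512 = 1.63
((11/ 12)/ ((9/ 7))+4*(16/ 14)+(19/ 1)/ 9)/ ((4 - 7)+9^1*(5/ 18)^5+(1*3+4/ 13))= 141295752/ 6163031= 22.93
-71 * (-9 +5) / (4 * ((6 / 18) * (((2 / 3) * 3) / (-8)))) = -852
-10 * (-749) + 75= 7565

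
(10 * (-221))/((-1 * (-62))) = -1105/31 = -35.65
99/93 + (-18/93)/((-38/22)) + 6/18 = 2668/1767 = 1.51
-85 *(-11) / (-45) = -187 / 9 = -20.78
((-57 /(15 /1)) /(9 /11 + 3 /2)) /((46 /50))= -2090 /1173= -1.78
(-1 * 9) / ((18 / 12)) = -6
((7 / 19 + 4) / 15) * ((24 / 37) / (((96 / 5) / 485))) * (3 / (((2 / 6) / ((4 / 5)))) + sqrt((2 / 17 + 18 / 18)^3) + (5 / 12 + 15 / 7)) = 40255 * sqrt(323) / 128316 + 33001049 / 708624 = 52.21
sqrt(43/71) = sqrt(3053)/71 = 0.78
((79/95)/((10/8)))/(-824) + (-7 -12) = -1859229/97850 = -19.00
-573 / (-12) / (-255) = -191 / 1020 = -0.19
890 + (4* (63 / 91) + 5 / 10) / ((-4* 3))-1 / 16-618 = 169519 / 624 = 271.67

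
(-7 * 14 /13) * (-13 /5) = 19.60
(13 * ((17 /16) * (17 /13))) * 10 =1445 /8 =180.62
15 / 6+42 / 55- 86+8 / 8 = -8991 / 110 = -81.74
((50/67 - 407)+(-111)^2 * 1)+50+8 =802174/67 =11972.75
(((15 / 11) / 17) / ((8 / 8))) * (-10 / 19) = -150 / 3553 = -0.04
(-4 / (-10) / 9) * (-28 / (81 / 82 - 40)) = 656 / 20565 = 0.03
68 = 68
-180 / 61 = -2.95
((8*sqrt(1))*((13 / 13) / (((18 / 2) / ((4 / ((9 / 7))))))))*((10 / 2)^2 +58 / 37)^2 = 216448736 / 110889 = 1951.94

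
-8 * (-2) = 16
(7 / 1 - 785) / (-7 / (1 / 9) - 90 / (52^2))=1051856 / 85221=12.34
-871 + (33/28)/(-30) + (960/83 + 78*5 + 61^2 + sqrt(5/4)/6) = sqrt(5)/12 + 75565487/23240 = 3251.71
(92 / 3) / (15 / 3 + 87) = 0.33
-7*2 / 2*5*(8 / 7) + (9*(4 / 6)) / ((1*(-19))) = -40.32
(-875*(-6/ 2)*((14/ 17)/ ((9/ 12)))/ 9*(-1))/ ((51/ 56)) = -2744000/ 7803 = -351.66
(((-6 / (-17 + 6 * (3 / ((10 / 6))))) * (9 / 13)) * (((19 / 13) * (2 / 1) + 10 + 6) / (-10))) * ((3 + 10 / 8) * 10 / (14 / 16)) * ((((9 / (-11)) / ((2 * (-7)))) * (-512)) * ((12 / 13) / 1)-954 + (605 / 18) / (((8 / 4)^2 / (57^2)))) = -59495117435865 / 36709673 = -1620693.20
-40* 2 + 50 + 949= 919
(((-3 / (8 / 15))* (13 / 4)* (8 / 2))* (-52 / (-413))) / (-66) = 0.14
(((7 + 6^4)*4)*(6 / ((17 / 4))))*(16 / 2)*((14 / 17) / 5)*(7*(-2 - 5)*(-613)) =420814044672 / 1445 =291220792.16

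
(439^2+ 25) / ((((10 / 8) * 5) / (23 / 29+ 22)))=509620424 / 725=702924.72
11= 11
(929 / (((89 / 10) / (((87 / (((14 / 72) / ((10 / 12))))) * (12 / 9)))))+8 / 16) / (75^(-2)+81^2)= 363707004375 / 45984409996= 7.91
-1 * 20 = -20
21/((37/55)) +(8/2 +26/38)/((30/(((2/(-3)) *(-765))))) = 77926/703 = 110.85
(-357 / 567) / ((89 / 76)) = -0.54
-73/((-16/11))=803/16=50.19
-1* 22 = -22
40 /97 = 0.41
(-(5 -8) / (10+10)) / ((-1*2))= -3 / 40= -0.08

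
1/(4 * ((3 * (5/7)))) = 0.12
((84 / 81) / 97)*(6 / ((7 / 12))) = 32 / 291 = 0.11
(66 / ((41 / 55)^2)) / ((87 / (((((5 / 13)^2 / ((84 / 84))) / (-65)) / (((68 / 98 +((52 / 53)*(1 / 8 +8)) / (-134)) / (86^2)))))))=-1712859379924000 / 47288655797643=-36.22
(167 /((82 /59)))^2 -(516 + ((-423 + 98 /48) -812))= 611414621 /40344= 15155.03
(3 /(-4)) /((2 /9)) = -27 /8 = -3.38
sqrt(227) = 15.07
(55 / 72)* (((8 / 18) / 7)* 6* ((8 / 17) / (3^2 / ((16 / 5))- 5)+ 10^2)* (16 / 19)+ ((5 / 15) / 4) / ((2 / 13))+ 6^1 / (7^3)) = 1587711917 / 63814464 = 24.88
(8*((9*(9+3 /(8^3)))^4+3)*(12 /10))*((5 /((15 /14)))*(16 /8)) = 20761015698442349463 /5368709120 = 3867040518.38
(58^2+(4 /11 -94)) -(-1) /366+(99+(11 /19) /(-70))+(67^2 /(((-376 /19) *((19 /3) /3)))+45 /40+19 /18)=2464373560519 /754995780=3264.09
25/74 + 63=4687/74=63.34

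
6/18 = 1/3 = 0.33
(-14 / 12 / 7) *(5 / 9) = -5 / 54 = -0.09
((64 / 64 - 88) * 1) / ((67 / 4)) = -348 / 67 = -5.19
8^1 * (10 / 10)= 8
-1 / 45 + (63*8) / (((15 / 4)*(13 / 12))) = 72563 / 585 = 124.04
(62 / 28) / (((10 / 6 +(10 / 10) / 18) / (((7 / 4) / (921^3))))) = 1 / 347213316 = 0.00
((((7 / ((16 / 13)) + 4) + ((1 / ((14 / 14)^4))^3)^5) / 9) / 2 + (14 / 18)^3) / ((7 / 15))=124135 / 54432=2.28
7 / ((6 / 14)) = 49 / 3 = 16.33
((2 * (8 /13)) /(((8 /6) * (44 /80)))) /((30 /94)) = 752 /143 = 5.26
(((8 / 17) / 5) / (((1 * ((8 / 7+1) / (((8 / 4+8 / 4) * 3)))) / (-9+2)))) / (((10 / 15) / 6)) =-14112 / 425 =-33.20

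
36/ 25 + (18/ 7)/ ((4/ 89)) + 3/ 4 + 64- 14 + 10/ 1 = 83583/ 700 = 119.40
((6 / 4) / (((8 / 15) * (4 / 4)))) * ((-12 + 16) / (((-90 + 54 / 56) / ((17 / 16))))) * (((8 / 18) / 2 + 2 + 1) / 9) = -17255 / 358992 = -0.05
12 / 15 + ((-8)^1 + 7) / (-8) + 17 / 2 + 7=657 / 40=16.42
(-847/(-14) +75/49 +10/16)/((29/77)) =166.36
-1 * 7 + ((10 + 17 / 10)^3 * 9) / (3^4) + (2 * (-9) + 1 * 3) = 155957 / 1000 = 155.96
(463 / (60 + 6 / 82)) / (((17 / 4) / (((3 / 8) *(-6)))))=-56949 / 13957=-4.08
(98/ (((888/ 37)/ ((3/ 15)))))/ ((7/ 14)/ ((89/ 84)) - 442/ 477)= -693399/ 386080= -1.80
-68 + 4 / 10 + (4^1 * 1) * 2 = -298 / 5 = -59.60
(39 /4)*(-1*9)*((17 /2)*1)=-5967 /8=-745.88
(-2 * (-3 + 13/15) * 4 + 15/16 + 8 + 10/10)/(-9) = -6481/2160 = -3.00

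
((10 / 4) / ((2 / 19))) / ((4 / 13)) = 1235 / 16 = 77.19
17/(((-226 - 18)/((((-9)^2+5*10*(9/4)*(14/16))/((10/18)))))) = -22.50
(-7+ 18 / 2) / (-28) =-1 / 14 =-0.07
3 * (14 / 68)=21 / 34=0.62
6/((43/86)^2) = 24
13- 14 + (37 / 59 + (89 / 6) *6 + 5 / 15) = 15746 / 177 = 88.96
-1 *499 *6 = -2994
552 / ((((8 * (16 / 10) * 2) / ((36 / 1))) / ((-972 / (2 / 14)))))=-5281605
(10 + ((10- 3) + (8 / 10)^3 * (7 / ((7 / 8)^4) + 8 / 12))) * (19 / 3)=57322259 / 385875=148.55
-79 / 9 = -8.78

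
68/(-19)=-68/19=-3.58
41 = 41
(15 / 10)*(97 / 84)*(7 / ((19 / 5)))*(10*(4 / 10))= 485 / 38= 12.76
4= 4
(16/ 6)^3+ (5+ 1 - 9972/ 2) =-133948/ 27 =-4961.04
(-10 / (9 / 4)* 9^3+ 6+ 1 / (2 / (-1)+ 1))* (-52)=168220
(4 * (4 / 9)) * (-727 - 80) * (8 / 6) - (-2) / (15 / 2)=-86068 / 45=-1912.62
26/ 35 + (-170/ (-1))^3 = 4913000.74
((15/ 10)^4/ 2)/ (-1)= -2.53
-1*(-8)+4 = 12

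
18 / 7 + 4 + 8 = 102 / 7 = 14.57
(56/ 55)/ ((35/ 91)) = 728/ 275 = 2.65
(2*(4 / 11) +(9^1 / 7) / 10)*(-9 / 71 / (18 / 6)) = -1977 / 54670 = -0.04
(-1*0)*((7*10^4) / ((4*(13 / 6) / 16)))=0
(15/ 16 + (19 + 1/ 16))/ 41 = 20/ 41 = 0.49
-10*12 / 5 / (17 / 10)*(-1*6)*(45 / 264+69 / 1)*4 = 23436.58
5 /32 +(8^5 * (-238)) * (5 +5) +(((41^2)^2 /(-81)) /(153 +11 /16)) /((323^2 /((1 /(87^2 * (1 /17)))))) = -23089527495842811498257 /296065739762784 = -77987839.84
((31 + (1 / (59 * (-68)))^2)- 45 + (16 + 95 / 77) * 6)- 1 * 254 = -204002528979 / 1239403088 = -164.60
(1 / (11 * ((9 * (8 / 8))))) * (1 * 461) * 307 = 141527 / 99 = 1429.57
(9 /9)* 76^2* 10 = 57760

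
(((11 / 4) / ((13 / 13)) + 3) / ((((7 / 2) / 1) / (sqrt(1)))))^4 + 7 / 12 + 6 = 1598239 / 115248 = 13.87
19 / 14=1.36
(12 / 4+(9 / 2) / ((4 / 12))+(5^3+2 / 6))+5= 146.83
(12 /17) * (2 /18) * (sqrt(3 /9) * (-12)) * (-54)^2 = -15552 * sqrt(3) /17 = -1584.52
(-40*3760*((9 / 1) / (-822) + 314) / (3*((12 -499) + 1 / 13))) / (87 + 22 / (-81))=15139054944 / 40614335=372.75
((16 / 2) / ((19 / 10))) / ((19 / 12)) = 960 / 361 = 2.66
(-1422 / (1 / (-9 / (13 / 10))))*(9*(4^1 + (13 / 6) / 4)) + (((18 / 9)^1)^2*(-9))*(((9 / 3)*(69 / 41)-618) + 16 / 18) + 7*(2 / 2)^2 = 452452931 / 1066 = 424439.90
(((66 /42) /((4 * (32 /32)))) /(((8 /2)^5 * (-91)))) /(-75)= 11 /195686400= 0.00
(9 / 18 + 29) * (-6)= -177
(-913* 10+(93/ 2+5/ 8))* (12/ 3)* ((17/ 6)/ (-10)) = 411757/ 40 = 10293.92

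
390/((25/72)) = 5616/5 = 1123.20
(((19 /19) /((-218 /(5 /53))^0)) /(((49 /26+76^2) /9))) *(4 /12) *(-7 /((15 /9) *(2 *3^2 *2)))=-91 /1502250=-0.00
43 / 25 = 1.72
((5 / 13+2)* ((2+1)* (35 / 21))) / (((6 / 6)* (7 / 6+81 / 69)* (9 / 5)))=35650 / 12597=2.83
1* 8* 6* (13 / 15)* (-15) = -624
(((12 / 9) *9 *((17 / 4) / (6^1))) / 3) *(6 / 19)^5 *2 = 44064 / 2476099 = 0.02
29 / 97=0.30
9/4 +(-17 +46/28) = -367/28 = -13.11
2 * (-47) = -94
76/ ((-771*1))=-76/ 771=-0.10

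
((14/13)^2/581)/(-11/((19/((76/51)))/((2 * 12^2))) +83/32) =-0.00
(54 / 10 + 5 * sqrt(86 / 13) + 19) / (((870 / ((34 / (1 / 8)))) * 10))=68 * sqrt(1118) / 5655 + 8296 / 10875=1.16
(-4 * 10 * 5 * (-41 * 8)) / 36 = 16400 / 9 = 1822.22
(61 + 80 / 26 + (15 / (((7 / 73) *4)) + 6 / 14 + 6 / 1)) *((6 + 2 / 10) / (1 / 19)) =23500511 / 1820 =12912.37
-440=-440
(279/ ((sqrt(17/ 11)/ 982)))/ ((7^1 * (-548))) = -136989 * sqrt(187)/ 32606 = -57.45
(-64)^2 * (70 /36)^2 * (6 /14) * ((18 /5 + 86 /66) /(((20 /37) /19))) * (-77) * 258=-613533587968 /27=-22723466221.04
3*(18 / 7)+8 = 110 / 7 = 15.71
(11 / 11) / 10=1 / 10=0.10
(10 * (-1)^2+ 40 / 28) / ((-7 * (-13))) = 80 / 637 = 0.13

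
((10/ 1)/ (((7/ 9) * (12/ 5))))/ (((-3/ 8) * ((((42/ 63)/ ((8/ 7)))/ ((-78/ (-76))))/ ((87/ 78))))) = -26100/ 931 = -28.03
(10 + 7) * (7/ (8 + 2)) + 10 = 219/ 10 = 21.90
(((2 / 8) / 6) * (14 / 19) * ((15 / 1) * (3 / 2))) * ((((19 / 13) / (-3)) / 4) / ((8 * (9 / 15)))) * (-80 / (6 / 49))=11.45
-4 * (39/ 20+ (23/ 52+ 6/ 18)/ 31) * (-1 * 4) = 191024/ 6045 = 31.60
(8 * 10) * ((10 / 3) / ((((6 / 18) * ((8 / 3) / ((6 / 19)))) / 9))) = 16200 / 19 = 852.63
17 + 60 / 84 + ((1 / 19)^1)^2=44771 / 2527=17.72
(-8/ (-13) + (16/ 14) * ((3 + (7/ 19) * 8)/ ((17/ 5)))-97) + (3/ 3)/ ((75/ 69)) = -68680786/ 734825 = -93.47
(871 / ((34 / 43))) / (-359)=-37453 / 12206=-3.07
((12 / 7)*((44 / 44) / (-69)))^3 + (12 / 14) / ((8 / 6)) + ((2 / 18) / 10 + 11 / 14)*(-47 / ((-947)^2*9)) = 1948783453851053 / 3031535127866490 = 0.64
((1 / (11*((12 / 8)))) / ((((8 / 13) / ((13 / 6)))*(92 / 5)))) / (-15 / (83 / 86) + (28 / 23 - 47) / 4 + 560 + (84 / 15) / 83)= 350675 / 16119560952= 0.00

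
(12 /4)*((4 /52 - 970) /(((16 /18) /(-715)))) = 18724365 /8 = 2340545.62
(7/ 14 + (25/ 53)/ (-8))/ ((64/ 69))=12903/ 27136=0.48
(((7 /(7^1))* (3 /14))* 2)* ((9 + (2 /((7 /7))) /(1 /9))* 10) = 810 /7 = 115.71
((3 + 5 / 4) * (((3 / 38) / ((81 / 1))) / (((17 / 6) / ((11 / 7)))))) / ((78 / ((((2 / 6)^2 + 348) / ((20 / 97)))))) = 0.05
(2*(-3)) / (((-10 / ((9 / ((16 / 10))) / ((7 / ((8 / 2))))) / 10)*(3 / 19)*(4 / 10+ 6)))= 19.08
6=6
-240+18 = -222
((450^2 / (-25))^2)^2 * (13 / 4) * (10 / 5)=27980368650000000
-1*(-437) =437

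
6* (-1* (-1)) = 6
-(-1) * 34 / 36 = 0.94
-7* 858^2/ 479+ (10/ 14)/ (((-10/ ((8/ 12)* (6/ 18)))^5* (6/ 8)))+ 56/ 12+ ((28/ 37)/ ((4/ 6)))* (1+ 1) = -147674691418267142/ 13735646229375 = -10751.20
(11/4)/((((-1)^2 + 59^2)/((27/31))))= 297/431768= 0.00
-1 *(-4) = 4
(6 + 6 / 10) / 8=33 / 40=0.82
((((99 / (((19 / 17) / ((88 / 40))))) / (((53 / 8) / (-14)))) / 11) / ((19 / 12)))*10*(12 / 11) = -4935168 / 19133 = -257.94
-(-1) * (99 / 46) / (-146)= -0.01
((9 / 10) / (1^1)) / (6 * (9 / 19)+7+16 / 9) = 1539 / 19870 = 0.08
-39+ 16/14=-265/7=-37.86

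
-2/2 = -1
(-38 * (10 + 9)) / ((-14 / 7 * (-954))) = -361 / 954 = -0.38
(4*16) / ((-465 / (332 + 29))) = -23104 / 465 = -49.69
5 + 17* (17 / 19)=384 / 19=20.21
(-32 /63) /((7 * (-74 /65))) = 1040 /16317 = 0.06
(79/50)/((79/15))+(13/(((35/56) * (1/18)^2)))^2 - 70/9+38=20437581223/450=45416847.16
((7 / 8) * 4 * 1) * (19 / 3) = 133 / 6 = 22.17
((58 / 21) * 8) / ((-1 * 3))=-464 / 63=-7.37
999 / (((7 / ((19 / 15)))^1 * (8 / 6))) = 18981 / 140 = 135.58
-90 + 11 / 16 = -1429 / 16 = -89.31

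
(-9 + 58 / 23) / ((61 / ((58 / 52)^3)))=-3633961 / 24659128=-0.15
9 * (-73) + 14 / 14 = -656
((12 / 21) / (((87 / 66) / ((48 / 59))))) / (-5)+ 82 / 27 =4796522 / 1616895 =2.97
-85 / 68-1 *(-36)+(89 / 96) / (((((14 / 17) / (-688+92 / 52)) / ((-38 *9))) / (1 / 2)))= 769558345 / 5824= 132135.70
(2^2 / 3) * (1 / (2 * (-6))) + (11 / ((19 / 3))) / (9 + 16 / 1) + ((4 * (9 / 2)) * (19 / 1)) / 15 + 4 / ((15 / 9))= 107552 / 4275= 25.16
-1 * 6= -6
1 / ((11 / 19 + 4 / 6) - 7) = -0.17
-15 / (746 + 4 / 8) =-30 / 1493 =-0.02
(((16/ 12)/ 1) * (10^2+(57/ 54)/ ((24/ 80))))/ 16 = 2795/ 324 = 8.63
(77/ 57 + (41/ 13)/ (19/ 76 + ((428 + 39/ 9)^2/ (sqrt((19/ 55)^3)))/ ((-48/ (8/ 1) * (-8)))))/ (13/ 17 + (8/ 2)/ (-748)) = 171248405181480 * sqrt(1045)/ 25562348556543525181 + 73015722333184394291/ 41043770921774110854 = 1.78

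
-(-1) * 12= 12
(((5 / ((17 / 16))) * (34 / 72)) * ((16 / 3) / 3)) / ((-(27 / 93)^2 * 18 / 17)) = -2613920 / 59049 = -44.27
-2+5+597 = 600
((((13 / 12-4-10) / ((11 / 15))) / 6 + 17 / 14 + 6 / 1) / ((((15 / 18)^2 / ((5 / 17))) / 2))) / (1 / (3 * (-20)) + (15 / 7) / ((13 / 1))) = 3700476 / 151283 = 24.46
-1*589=-589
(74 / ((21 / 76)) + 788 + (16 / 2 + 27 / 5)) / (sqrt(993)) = 112267 * sqrt(993) / 104265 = 33.93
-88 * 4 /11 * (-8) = 256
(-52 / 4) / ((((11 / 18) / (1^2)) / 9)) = -2106 / 11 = -191.45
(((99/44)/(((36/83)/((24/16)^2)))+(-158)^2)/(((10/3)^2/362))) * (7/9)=2025227281/3200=632883.53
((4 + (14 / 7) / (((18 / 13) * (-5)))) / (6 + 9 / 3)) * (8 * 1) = 3.30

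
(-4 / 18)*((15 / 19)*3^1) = -10 / 19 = -0.53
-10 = -10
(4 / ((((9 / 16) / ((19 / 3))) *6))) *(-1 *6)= -1216 / 27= -45.04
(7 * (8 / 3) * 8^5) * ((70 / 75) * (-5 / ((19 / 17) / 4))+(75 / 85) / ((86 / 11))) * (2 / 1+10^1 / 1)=-5073499848704 / 41667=-121763022.26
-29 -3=-32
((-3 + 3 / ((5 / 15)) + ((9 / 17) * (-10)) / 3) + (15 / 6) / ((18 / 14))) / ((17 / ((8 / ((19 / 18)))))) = 15128 / 5491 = 2.76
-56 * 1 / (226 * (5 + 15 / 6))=-56 / 1695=-0.03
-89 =-89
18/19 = 0.95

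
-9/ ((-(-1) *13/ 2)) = -18/ 13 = -1.38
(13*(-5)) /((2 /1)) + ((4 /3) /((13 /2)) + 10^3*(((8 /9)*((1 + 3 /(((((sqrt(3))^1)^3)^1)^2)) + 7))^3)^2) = 1031455107677226550787 /7343167948506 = 140464594.42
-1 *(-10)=10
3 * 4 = 12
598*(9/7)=5382/7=768.86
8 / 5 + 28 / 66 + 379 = 62869 / 165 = 381.02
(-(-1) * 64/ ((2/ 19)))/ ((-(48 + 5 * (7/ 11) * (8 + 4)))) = -7.05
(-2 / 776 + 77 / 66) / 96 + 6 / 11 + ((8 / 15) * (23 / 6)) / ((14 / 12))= 99377867 / 43021440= 2.31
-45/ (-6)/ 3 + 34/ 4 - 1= 10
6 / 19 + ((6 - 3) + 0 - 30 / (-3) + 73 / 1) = 1640 / 19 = 86.32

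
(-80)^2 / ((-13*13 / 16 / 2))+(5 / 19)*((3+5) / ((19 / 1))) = -73926040 / 61009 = -1211.72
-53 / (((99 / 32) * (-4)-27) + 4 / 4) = 424 / 307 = 1.38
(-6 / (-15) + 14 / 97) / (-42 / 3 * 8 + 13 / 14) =-3696 / 754175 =-0.00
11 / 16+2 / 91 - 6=-7703 / 1456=-5.29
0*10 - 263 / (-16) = 263 / 16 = 16.44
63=63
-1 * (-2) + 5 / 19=43 / 19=2.26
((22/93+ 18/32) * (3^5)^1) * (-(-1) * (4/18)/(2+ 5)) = 10701/1736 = 6.16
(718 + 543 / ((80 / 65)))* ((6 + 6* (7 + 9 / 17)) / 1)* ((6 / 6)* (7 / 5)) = 664419 / 8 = 83052.38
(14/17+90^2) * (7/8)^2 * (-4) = -3373993/136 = -24808.77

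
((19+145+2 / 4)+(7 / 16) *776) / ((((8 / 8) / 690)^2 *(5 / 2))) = 95981760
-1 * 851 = -851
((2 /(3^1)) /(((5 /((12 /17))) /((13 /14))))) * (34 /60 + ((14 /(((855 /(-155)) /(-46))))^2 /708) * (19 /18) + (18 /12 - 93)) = -45009757832 /7293590325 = -6.17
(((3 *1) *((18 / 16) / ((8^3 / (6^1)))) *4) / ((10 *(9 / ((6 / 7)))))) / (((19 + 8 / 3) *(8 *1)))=81 / 9318400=0.00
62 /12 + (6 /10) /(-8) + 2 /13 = 8183 /1560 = 5.25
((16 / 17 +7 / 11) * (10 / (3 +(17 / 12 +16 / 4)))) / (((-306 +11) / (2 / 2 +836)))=-100440 / 18887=-5.32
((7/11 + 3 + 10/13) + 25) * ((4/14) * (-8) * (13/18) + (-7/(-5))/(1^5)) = -66439/9009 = -7.37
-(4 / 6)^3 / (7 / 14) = -16 / 27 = -0.59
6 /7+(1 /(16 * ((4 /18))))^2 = 6711 /7168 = 0.94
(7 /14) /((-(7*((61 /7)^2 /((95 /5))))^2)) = -17689 /27691682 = -0.00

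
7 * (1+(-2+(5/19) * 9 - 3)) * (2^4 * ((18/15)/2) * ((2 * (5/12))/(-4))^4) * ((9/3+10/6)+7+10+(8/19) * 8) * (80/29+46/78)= -146584829125/8466322176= -17.31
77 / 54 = 1.43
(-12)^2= 144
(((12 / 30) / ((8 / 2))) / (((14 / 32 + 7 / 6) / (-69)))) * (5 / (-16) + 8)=-25461 / 770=-33.07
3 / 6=1 / 2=0.50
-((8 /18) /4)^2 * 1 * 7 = -7 /81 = -0.09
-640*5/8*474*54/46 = -5119200/23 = -222573.91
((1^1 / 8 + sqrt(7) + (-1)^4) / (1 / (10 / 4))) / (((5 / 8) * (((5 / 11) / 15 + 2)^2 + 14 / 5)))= 49005 / 75382 + 21780 * sqrt(7) / 37691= 2.18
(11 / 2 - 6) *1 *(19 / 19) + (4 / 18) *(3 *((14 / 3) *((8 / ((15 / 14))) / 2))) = 3001 / 270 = 11.11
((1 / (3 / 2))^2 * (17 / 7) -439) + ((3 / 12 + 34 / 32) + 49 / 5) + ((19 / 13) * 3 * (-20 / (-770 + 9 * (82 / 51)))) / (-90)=-4726009541 / 11072880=-426.81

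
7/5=1.40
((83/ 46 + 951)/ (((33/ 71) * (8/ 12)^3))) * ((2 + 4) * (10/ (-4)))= -420100965/ 4048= -103779.88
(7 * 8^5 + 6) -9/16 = 3670103/16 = 229381.44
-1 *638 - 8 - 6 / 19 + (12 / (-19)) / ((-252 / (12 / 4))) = -85959 / 133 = -646.31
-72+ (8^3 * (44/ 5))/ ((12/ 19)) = 105928/ 15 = 7061.87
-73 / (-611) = 73 / 611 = 0.12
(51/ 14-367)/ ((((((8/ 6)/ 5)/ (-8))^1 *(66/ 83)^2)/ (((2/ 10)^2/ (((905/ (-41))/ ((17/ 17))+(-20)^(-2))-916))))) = -28736361260/ 39091656219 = -0.74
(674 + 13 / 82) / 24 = 18427 / 656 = 28.09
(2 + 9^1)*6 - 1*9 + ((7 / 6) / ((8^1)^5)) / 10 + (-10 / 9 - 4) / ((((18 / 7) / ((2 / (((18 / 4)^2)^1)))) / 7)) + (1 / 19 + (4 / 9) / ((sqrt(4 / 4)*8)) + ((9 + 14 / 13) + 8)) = 78391254889163 / 1062054789120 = 73.81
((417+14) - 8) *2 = 846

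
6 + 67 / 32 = 259 / 32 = 8.09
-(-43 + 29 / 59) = 2508 / 59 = 42.51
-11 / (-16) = 11 / 16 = 0.69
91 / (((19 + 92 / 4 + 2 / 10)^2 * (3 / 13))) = 29575 / 133563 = 0.22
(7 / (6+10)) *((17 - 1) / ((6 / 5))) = 35 / 6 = 5.83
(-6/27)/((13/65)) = -10/9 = -1.11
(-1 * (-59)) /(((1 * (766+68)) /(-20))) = -590 /417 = -1.41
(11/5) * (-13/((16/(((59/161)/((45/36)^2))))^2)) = -497783/81003125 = -0.01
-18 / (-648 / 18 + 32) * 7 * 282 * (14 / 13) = 124362 / 13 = 9566.31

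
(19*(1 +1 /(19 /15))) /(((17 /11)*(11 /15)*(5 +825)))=3 /83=0.04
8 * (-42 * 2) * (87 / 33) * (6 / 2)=-58464 / 11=-5314.91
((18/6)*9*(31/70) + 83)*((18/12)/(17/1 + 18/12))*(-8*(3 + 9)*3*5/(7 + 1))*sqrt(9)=-1076814/259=-4157.58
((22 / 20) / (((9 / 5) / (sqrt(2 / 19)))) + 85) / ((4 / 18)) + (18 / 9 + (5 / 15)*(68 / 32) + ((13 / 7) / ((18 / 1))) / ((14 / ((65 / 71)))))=11*sqrt(38) / 76 + 96491755 / 250488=386.11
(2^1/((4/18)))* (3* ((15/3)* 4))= 540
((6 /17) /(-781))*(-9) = 54 /13277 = 0.00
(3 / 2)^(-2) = 4 / 9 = 0.44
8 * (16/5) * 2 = 256/5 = 51.20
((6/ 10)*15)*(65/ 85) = 117/ 17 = 6.88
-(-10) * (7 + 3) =100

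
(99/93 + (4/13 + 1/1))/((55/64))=61184/22165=2.76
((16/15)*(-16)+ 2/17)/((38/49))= -21.86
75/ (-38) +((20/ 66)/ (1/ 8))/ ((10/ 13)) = 1477/ 1254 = 1.18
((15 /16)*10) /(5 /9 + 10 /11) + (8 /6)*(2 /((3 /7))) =26357 /2088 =12.62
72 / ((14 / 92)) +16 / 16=3319 / 7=474.14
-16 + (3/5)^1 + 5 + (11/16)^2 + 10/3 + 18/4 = -8041/3840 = -2.09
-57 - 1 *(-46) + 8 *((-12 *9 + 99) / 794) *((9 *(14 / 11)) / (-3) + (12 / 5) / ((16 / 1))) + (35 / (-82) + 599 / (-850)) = -897837309 / 76094975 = -11.80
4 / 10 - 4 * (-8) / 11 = 182 / 55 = 3.31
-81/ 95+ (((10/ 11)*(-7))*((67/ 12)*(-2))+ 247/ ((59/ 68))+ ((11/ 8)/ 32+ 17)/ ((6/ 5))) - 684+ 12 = -28686357199/ 94702080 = -302.91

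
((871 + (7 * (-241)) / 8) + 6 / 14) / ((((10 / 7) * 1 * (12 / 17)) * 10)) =628847 / 9600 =65.50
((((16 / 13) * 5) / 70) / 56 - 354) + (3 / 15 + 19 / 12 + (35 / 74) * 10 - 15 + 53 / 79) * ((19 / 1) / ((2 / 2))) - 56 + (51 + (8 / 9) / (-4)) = -507.73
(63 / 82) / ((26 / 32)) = 0.95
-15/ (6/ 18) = -45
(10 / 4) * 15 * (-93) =-6975 / 2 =-3487.50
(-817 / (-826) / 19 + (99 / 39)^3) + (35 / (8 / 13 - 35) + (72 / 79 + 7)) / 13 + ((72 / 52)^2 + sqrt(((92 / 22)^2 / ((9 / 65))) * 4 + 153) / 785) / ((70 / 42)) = sqrt(716777) / 43175 + 5796309505913 / 320416389930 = 18.11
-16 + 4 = -12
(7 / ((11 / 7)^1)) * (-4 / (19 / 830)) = -162680 / 209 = -778.37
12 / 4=3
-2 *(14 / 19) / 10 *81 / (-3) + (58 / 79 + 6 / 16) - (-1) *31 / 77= 5.49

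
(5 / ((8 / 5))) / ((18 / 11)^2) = 3025 / 2592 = 1.17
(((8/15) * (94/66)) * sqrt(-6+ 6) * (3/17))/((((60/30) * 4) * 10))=0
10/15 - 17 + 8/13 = -613/39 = -15.72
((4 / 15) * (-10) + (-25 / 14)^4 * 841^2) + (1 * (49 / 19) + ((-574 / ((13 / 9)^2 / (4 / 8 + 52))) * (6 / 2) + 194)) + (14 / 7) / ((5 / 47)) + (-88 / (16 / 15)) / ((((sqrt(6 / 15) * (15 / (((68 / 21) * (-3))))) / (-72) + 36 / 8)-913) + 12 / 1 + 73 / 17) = 94248 * sqrt(10) / 212016896591 + 2804416355321391140291259547 / 392296271554520664240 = 7148720.39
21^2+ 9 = 450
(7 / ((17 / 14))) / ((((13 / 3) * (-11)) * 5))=-294 / 12155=-0.02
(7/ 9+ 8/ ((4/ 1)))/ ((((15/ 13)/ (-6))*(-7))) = 2.06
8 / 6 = 4 / 3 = 1.33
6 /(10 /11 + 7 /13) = 286 /69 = 4.14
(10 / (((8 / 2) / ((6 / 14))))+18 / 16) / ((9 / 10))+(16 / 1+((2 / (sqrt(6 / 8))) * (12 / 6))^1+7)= 8 * sqrt(3) / 3+2137 / 84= 30.06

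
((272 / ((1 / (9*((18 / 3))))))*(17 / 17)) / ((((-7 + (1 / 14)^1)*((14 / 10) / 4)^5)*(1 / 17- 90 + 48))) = 1598054400000 / 166055561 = 9623.61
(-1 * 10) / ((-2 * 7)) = 5 / 7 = 0.71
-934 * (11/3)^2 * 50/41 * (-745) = 4209771500/369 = 11408594.85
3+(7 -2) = 8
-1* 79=-79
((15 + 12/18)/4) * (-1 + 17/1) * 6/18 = 188/9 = 20.89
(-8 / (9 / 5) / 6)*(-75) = 500 / 9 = 55.56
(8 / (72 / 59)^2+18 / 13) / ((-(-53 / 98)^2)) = -136657717 / 5915754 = -23.10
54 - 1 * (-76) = 130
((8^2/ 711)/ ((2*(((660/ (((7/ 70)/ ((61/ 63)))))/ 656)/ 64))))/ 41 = 28672/ 3975675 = 0.01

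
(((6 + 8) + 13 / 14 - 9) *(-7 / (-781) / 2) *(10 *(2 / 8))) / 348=415 / 2174304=0.00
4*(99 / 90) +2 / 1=32 / 5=6.40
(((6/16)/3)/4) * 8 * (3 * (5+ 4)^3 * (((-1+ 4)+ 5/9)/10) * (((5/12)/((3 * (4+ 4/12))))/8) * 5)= 405/104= 3.89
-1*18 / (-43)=18 / 43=0.42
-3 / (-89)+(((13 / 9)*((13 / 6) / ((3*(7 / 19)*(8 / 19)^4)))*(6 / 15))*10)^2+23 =15587499387953082929 / 120009611280384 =129885.43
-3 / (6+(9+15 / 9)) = -9 / 50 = -0.18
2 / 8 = 1 / 4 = 0.25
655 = 655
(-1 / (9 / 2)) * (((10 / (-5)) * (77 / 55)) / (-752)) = -7 / 8460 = -0.00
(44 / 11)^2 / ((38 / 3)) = 24 / 19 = 1.26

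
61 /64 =0.95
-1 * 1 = -1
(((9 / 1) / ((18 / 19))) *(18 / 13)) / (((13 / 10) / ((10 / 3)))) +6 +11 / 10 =68999 / 1690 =40.83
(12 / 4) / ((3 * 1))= 1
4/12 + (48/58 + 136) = 11933/87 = 137.16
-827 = -827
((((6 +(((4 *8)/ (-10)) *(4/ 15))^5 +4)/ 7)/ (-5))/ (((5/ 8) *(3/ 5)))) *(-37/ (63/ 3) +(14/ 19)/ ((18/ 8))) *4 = 1244851204222144/ 298256396484375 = 4.17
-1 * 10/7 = -10/7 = -1.43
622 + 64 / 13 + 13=8319 / 13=639.92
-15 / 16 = -0.94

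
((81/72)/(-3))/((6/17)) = -17/16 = -1.06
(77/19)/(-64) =-77/1216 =-0.06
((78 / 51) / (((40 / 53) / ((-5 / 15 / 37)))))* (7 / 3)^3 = -236327 / 1018980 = -0.23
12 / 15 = 4 / 5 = 0.80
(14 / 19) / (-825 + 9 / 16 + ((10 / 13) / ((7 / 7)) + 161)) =-2912 / 2618865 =-0.00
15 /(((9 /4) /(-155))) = -3100 /3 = -1033.33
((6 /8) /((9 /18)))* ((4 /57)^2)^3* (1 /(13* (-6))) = -1024 /445853814237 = -0.00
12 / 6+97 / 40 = 177 / 40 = 4.42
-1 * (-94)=94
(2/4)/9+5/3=31/18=1.72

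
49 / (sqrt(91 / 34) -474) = -789684 / 7638893 -49*sqrt(3094) / 7638893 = -0.10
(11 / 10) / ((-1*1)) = -11 / 10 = -1.10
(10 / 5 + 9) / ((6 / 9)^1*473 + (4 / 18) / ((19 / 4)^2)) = 35739 / 1024550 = 0.03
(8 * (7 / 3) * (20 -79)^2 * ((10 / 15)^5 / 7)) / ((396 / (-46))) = -10248064 / 72171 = -142.00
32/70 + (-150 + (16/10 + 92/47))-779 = -1521601/1645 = -924.99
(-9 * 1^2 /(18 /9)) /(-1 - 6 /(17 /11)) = 153 /166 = 0.92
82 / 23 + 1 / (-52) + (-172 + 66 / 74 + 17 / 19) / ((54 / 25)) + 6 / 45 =-8526958711 / 113506380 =-75.12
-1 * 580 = -580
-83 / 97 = -0.86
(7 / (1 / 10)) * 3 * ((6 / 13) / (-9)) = -10.77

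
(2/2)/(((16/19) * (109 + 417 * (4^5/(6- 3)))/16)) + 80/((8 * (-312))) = -709261/22221420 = -0.03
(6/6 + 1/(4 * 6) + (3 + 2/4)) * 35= 3815/24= 158.96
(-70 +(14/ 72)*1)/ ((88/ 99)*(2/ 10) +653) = -1795/ 16796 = -0.11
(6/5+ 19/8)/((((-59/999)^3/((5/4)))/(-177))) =427714286571/111392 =3839721.76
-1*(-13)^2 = -169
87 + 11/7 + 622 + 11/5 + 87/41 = 1025872/1435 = 714.89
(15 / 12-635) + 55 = -2315 / 4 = -578.75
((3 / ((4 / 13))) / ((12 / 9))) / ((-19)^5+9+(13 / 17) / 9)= -17901 / 6061468112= -0.00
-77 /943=-0.08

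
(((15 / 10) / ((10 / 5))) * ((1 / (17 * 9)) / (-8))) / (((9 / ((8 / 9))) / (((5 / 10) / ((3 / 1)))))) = -1 / 99144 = -0.00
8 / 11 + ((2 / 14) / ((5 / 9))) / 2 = 659 / 770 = 0.86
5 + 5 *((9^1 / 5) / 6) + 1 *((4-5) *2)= 4.50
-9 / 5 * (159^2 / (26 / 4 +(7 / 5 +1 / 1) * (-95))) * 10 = 910116 / 443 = 2054.44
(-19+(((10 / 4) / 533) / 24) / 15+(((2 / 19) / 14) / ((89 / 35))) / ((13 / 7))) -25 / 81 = -22552331293 / 1168088688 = -19.31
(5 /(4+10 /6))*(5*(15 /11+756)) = 624825 /187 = 3341.31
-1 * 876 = -876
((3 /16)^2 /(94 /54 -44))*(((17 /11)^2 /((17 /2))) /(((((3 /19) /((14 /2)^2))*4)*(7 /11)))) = -26163 /918016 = -0.03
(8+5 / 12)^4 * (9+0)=104060401 / 2304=45165.10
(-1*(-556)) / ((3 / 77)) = 42812 / 3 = 14270.67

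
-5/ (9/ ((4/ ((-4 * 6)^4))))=-5/ 746496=-0.00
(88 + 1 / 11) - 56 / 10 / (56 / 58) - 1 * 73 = 511 / 55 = 9.29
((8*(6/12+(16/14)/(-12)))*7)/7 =68/21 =3.24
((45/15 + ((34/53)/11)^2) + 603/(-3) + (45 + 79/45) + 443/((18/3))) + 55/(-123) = -97644824393/1254190410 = -77.85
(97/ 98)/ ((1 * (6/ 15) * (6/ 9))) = 1455/ 392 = 3.71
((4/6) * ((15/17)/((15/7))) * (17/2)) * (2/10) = 7/15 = 0.47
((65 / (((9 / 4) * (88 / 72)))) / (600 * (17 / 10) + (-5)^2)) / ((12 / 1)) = 13 / 6897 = 0.00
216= 216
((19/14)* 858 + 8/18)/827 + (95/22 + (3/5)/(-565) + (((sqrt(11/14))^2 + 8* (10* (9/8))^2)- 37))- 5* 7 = 3066495932309/3238077150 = 947.01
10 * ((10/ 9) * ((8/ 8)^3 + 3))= 400/ 9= 44.44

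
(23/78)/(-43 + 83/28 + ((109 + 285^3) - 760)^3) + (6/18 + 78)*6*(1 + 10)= 70029379991612531261537324452/13545334621201650147299289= 5170.00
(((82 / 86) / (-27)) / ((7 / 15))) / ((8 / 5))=-1025 / 21672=-0.05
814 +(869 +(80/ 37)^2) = 2310427/ 1369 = 1687.67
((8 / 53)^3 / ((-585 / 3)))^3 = -134217728 / 24467334562763840928375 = -0.00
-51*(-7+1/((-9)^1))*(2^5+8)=43520/3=14506.67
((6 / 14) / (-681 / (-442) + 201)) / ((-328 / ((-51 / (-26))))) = -289 / 22838312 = -0.00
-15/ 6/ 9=-5/ 18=-0.28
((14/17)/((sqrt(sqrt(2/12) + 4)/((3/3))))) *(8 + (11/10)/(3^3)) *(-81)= -45591 *sqrt(6)/(85 *sqrt(sqrt(6) + 24))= -255.46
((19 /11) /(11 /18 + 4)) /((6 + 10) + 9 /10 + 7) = 3420 /218207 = 0.02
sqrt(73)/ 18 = 0.47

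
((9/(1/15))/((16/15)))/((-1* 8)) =-2025/128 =-15.82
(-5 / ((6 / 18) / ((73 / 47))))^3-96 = -1322899383 / 103823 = -12741.87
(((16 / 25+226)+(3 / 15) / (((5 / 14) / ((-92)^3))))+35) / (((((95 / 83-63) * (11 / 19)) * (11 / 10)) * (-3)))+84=-5596731229 / 1553035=-3603.74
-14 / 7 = -2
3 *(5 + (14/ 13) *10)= 615/ 13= 47.31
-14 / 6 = -7 / 3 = -2.33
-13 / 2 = -6.50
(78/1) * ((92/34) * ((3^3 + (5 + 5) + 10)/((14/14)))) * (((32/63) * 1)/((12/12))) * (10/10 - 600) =-1077471616/357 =-3018127.78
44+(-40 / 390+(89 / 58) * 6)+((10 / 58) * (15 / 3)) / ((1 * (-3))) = 19912 / 377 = 52.82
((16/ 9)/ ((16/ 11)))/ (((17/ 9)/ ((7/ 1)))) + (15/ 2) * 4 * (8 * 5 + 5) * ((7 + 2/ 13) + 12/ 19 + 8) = 21314.85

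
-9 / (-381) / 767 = 3 / 97409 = 0.00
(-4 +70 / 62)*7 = -623 / 31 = -20.10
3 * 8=24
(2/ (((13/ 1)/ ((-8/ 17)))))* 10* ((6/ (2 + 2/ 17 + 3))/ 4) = -80/ 377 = -0.21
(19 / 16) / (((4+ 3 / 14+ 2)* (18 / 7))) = 931 / 12528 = 0.07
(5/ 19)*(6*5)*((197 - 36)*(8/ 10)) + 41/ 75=1449779/ 1425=1017.39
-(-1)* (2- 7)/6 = -5/6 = -0.83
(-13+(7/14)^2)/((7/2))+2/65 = -3287/910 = -3.61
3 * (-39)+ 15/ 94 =-10983/ 94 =-116.84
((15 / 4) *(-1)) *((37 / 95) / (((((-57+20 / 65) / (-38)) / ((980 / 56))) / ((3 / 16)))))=-151515 / 47168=-3.21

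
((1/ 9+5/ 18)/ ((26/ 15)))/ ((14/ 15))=25/ 104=0.24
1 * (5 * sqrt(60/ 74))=5 * sqrt(1110)/ 37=4.50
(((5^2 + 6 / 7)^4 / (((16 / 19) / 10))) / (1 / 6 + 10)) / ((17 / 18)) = 2752971205365 / 4979674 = 552841.65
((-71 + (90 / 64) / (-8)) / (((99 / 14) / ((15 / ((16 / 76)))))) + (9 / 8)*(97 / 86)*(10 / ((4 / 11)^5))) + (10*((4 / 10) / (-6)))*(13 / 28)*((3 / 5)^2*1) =2600644213889 / 2034278400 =1278.41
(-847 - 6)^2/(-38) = -727609/38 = -19147.61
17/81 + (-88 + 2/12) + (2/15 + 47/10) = -6706/81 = -82.79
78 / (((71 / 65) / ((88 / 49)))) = 446160 / 3479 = 128.24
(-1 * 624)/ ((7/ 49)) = -4368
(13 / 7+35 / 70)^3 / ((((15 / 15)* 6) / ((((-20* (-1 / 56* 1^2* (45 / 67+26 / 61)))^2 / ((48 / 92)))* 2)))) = 943372503975 / 733353493376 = 1.29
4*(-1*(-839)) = 3356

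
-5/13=-0.38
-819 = -819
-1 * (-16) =16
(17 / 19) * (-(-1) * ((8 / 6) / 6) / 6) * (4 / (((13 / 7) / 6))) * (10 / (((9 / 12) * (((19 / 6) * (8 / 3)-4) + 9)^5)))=83280960 / 6406543876447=0.00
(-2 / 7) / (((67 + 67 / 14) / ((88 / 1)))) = -352 / 1005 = -0.35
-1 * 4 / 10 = -2 / 5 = -0.40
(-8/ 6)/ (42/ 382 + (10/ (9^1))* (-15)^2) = -764/ 143313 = -0.01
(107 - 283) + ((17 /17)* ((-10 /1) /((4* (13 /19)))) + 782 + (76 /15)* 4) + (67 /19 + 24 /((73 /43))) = 346344563 /540930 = 640.28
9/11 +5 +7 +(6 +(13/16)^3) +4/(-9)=7668127/405504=18.91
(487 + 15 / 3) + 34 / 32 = 7889 / 16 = 493.06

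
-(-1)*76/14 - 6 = -0.57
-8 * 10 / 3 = -80 / 3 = -26.67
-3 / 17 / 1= -3 / 17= -0.18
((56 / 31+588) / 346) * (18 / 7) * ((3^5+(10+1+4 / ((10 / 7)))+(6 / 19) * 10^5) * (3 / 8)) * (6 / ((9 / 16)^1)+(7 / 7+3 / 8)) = 1284198614847 / 2037940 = 630145.45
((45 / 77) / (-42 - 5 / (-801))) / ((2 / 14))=-36045 / 370007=-0.10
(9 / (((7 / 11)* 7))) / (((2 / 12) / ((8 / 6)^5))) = 22528 / 441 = 51.08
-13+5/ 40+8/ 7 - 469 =-26921/ 56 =-480.73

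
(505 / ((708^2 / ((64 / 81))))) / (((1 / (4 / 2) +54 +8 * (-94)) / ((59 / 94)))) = -404 / 564003243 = -0.00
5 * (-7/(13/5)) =-175/13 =-13.46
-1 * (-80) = 80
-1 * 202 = -202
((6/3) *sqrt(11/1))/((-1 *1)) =-2 *sqrt(11) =-6.63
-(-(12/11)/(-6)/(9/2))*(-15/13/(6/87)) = 0.68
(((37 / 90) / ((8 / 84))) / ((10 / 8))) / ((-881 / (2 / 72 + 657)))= -6126127 / 2378700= -2.58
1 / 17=0.06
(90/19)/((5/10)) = 180/19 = 9.47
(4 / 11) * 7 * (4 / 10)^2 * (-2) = -224 / 275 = -0.81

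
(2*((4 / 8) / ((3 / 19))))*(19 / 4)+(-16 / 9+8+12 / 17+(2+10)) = 29995 / 612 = 49.01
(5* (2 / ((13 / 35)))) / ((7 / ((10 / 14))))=250 / 91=2.75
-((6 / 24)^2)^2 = -1 / 256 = -0.00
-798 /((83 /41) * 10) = -16359 /415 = -39.42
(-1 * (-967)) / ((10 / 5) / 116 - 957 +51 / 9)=-168258 / 165529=-1.02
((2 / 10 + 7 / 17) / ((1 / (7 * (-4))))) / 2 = -728 / 85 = -8.56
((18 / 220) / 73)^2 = 81 / 64480900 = 0.00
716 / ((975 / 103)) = 73748 / 975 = 75.64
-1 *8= -8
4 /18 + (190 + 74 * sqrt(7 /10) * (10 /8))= 37 * sqrt(70) /4 + 1712 /9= 267.61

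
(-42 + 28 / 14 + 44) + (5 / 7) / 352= 9861 / 2464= 4.00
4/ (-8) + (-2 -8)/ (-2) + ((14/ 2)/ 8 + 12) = 139/ 8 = 17.38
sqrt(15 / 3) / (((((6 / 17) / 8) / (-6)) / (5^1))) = -680*sqrt(5) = -1520.53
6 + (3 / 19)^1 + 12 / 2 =231 / 19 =12.16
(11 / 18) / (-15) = -11 / 270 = -0.04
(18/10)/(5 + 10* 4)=1/25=0.04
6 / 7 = 0.86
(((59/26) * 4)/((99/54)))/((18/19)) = 2242/429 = 5.23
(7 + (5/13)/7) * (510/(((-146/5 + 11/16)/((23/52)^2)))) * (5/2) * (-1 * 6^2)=77942331000/35079499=2221.88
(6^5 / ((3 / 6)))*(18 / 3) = 93312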